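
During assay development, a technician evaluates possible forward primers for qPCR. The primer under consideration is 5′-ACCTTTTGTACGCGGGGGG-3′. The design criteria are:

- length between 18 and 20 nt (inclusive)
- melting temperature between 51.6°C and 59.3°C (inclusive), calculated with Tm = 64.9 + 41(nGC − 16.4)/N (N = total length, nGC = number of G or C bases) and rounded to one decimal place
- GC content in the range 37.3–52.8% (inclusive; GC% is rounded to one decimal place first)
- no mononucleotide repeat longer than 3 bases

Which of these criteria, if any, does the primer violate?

Fails: GC content, homopolymer run.

Base counts: A=2, T=5, G=8, C=4 (length 19).
length: length 19 ✓
Tm: Tm = 64.9 + 41·(12 − 16.4)/19 = 55.4°C ✓
GC content: GC 12/19 = 63.2%, outside 37.3–52.8% ✗
homopolymer run: longest run = 6, exceeds 3 ✗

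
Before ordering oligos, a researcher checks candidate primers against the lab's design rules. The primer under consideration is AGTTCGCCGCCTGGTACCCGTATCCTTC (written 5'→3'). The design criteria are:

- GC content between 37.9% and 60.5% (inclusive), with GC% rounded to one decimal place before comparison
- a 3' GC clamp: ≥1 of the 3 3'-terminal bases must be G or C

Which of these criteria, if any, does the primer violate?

Fails: GC content.

Base counts: A=3, T=8, G=6, C=11 (length 28).
GC content: GC 17/28 = 60.7%, outside 37.9–60.5% ✗
GC clamp: 3' end TTC has 1 G/C ✓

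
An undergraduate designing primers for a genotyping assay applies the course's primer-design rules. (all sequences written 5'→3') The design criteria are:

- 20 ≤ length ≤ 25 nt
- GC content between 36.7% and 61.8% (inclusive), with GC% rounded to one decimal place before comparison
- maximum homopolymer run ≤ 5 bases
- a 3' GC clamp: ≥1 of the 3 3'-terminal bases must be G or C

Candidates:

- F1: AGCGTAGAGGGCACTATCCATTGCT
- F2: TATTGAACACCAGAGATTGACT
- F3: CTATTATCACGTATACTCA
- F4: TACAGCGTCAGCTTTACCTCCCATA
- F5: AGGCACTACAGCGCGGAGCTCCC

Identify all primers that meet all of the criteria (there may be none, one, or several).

F1 only.

F1 (25 nt, A=6 T=6 G=7 C=6): length 25 ✓; GC 13/25 = 52.0% ✓; longest run = 3 ✓; 3' end GCT has 2 G/C ✓ — passes.
F2 (22 nt, A=8 T=6 G=4 C=4): length 22 ✓; GC 8/22 = 36.4%, outside 36.7–61.8% ✗; longest run = 2 ✓; 3' end ACT has 1 G/C ✓ — fails.
F3 (19 nt, A=6 T=7 G=1 C=5): length 19, outside 20–25 ✗; GC 6/19 = 31.6%, outside 36.7–61.8% ✗; longest run = 2 ✓; 3' end TCA has 1 G/C ✓ — fails.
F4 (25 nt, A=6 T=7 G=3 C=9): length 25 ✓; GC 12/25 = 48.0% ✓; longest run = 3 ✓; 3' end ATA has 0 G/C, need ≥1 ✗ — fails.
F5 (23 nt, A=5 T=2 G=7 C=9): length 23 ✓; GC 16/23 = 69.6%, outside 36.7–61.8% ✗; longest run = 3 ✓; 3' end CCC has 3 G/C ✓ — fails.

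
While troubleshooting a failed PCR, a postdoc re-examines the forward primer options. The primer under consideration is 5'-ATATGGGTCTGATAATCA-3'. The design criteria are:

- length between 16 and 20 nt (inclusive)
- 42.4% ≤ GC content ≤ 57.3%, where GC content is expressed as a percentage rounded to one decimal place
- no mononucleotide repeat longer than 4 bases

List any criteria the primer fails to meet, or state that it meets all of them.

Base counts: A=6, T=6, G=4, C=2 (length 18).
length: length 18 ✓
GC content: GC 6/18 = 33.3%, outside 42.4–57.3% ✗
homopolymer run: longest run = 3 ✓

Fails: GC content.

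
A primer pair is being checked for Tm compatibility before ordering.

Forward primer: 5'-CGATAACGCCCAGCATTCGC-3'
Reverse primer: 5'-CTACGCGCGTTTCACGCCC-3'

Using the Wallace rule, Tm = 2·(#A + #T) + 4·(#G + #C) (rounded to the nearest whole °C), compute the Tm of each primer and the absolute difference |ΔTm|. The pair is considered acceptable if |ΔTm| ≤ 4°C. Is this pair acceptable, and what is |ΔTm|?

Forward: A=5 T=3 G=4 C=8 → Tm = 2·8 + 4·12 = 64°C.
Reverse: A=2 T=4 G=4 C=9 → Tm = 2·6 + 4·13 = 64°C.
|ΔTm| = |64 − 64| = 0°C, ≤ 4°C.

|ΔTm| = 0°C; the pair is acceptable.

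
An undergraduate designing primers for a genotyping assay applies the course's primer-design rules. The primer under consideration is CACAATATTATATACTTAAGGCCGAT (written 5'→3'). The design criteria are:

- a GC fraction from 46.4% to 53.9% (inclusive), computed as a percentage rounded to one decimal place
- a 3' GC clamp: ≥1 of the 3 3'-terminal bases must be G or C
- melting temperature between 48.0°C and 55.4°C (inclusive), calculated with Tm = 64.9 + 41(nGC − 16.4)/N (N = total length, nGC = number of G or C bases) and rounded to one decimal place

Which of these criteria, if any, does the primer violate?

Base counts: A=10, T=8, G=3, C=5 (length 26).
GC content: GC 8/26 = 30.8%, outside 46.4–53.9% ✗
GC clamp: 3' end GAT has 1 G/C ✓
Tm: Tm = 64.9 + 41·(8 − 16.4)/26 = 51.7°C ✓

Fails: GC content.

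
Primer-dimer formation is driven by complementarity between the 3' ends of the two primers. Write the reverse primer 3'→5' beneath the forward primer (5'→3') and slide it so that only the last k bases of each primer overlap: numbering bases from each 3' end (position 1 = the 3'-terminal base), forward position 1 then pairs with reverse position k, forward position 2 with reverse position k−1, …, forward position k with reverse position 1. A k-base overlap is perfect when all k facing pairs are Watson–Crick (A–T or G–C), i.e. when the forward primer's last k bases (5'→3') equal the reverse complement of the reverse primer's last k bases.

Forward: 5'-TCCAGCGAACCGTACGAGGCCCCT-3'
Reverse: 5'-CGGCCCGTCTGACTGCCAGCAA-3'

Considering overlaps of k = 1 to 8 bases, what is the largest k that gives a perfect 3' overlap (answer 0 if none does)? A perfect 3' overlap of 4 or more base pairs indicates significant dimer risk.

Longest perfect overlap: 1 complementary base pair; below the dimer-risk threshold (threshold 4).

Last 8 bases (5'→3') — forward …AGGCCCCT, reverse …GCCAGCAA.
Reverse complement of the reverse primer's last 8 bases: TTGCTGGC; its first k bases are the reverse complement of the reverse primer's last k bases, so a perfect k-base overlap needs the forward primer's last k bases to equal them.
Comparing (forward last k vs required): k=1: T vs T ✓; k=2: CT vs TT ✗; k=3: CCT vs TTG ✗; k=4: CCCT vs TTGC ✗; k=5: CCCCT vs TTGCT ✗; k=6: GCCCCT vs TTGCTG ✗; k=7: GGCCCCT vs TTGCTGG ✗; k=8: AGGCCCCT vs TTGCTGGC ✗.
Only k = 1 is perfect, so the longest perfect 3' overlap is 1.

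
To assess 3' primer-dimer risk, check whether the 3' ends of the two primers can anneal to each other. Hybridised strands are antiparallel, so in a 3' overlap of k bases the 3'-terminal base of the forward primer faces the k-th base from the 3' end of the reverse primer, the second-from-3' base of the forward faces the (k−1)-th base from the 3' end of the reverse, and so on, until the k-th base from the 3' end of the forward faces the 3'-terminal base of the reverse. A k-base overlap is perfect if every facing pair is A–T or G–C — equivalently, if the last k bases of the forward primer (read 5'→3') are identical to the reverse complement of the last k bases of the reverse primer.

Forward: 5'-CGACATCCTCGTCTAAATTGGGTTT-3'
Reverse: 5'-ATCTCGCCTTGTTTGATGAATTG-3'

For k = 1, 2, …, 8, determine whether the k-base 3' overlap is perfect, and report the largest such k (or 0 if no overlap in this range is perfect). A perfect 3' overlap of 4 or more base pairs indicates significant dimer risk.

Last 8 bases (5'→3') — forward …TTGGGTTT, reverse …ATGAATTG.
Reverse complement of the reverse primer's last 8 bases: CAATTCAT; its first k bases are the reverse complement of the reverse primer's last k bases, so a perfect k-base overlap needs the forward primer's last k bases to equal them.
Comparing (forward last k vs required): k=1: T vs C ✗; k=2: TT vs CA ✗; k=3: TTT vs CAA ✗; k=4: GTTT vs CAAT ✗; k=5: GGTTT vs CAATT ✗; k=6: GGGTTT vs CAATTC ✗; k=7: TGGGTTT vs CAATTCA ✗; k=8: TTGGGTTT vs CAATTCAT ✗.
No overlap length from 1 to 8 is perfect, so the longest perfect 3' overlap is 0.

Longest perfect overlap: 0 complementary base pairs; below the dimer-risk threshold (threshold 4).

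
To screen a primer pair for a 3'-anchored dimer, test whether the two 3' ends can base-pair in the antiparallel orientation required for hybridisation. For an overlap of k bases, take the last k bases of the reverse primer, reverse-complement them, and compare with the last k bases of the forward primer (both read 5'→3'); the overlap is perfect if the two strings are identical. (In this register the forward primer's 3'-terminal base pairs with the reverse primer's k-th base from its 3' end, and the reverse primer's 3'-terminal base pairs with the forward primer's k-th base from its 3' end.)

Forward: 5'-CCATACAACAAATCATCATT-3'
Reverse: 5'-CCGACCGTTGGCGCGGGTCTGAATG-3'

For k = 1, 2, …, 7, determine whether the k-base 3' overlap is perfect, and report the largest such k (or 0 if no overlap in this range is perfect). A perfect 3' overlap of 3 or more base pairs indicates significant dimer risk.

Longest perfect overlap: 4 complementary base pairs; significant dimer risk (threshold 3).

Last 7 bases (5'→3') — forward …CATCATT, reverse …CTGAATG.
Reverse complement of the reverse primer's last 7 bases: CATTCAG; its first k bases are the reverse complement of the reverse primer's last k bases, so a perfect k-base overlap needs the forward primer's last k bases to equal them.
Comparing (forward last k vs required): k=1: T vs C ✗; k=2: TT vs CA ✗; k=3: ATT vs CAT ✗; k=4: CATT vs CATT ✓; k=5: TCATT vs CATTC ✗; k=6: ATCATT vs CATTCA ✗; k=7: CATCATT vs CATTCAG ✗.
Only k = 4 is perfect, so the longest perfect 3' overlap is 4.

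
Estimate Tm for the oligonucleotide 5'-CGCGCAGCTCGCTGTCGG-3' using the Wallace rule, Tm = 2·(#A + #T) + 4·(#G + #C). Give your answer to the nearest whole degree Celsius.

Base counts: A=1, T=3, G=7, C=7 (length 18).
Tm = 2·(1+3) + 4·(7+7) = 2·4 + 4·14 = 8 + 56 = 64°C.

64°C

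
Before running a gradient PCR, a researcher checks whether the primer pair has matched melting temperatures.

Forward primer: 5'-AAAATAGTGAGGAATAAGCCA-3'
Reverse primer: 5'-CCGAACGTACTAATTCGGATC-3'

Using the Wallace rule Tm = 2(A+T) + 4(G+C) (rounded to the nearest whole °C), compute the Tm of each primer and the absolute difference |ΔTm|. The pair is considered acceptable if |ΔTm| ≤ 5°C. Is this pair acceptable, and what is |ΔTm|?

Forward: A=11 T=3 G=5 C=2 → Tm = 2·14 + 4·7 = 56°C.
Reverse: A=6 T=5 G=4 C=6 → Tm = 2·11 + 4·10 = 62°C.
|ΔTm| = |56 − 62| = 6°C, > 5°C.

|ΔTm| = 6°C; the pair is not acceptable.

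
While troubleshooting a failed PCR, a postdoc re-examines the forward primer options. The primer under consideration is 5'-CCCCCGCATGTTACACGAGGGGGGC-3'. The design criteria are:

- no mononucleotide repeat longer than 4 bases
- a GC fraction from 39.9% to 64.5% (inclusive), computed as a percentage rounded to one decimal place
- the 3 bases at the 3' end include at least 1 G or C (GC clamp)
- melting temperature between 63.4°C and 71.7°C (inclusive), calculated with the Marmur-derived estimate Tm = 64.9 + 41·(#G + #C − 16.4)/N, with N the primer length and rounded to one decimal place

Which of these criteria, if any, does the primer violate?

Fails: homopolymer run, GC content.

Base counts: A=4, T=3, G=9, C=9 (length 25).
homopolymer run: longest run = 6, exceeds 4 ✗
GC content: GC 18/25 = 72.0%, outside 39.9–64.5% ✗
GC clamp: 3' end GGC has 3 G/C ✓
Tm: Tm = 64.9 + 41·(18 − 16.4)/25 = 67.5°C ✓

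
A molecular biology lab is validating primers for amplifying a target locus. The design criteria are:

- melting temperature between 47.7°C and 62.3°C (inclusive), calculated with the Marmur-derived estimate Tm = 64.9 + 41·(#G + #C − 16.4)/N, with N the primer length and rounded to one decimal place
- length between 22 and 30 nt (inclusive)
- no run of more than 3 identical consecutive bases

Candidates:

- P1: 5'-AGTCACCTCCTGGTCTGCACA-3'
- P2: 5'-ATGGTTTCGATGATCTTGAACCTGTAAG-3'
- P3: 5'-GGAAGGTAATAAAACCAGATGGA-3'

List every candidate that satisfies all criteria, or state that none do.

P2 only.

P1 (21 nt, A=4 T=5 G=4 C=8): Tm = 64.9 + 41·(12 − 16.4)/21 = 56.3°C ✓; length 21, outside 22–30 ✗; longest run = 2 ✓ — fails.
P2 (28 nt, A=7 T=10 G=7 C=4): Tm = 64.9 + 41·(11 − 16.4)/28 = 57.0°C ✓; length 28 ✓; longest run = 3 ✓ — passes.
P3 (23 nt, A=11 T=3 G=7 C=2): Tm = 64.9 + 41·(9 − 16.4)/23 = 51.7°C ✓; length 23 ✓; longest run = 4, exceeds 3 ✗ — fails.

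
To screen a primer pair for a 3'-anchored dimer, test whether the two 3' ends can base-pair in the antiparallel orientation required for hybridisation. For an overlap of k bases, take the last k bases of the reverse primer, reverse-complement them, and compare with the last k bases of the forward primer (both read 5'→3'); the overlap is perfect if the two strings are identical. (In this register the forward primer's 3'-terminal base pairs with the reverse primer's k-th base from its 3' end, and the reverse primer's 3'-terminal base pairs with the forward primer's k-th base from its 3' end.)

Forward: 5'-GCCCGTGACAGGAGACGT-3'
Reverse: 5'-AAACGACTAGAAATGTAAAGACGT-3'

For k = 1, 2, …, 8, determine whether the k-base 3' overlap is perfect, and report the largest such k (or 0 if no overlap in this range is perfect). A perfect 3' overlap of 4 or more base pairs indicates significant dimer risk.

Last 8 bases (5'→3') — forward …GGAGACGT, reverse …AAAGACGT.
Reverse complement of the reverse primer's last 8 bases: ACGTCTTT; its first k bases are the reverse complement of the reverse primer's last k bases, so a perfect k-base overlap needs the forward primer's last k bases to equal them.
Comparing (forward last k vs required): k=1: T vs A ✗; k=2: GT vs AC ✗; k=3: CGT vs ACG ✗; k=4: ACGT vs ACGT ✓; k=5: GACGT vs ACGTC ✗; k=6: AGACGT vs ACGTCT ✗; k=7: GAGACGT vs ACGTCTT ✗; k=8: GGAGACGT vs ACGTCTTT ✗.
Only k = 4 is perfect, so the longest perfect 3' overlap is 4.

Longest perfect overlap: 4 complementary base pairs; significant dimer risk (threshold 4).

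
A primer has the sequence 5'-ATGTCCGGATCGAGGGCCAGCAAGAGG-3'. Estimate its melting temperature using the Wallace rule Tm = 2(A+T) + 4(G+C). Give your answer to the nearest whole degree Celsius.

Base counts: A=7, T=3, G=11, C=6 (length 27).
Tm = 2·(7+3) + 4·(11+6) = 2·10 + 4·17 = 20 + 68 = 88°C.

88°C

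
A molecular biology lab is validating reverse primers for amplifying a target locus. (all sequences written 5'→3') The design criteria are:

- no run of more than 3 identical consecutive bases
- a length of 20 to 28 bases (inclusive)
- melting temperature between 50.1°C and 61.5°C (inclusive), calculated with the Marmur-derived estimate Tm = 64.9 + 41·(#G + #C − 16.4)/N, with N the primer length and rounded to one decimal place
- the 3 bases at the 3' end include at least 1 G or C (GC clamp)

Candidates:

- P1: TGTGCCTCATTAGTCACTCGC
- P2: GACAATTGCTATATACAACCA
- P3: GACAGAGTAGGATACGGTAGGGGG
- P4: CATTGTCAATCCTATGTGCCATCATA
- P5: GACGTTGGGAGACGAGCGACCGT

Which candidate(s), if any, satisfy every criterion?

P1 only.

P1 (21 nt, A=3 T=7 G=4 C=7): longest run = 2 ✓; length 21 ✓; Tm = 64.9 + 41·(11 − 16.4)/21 = 54.4°C ✓; 3' end CGC has 3 G/C ✓ — passes.
P2 (21 nt, A=9 T=5 G=2 C=5): longest run = 2 ✓; length 21 ✓; Tm = 64.9 + 41·(7 − 16.4)/21 = 46.5°C, outside 50.1–61.5°C ✗; 3' end CCA has 2 G/C ✓ — fails.
P3 (24 nt, A=7 T=3 G=12 C=2): longest run = 5, exceeds 3 ✗; length 24 ✓; Tm = 64.9 + 41·(14 − 16.4)/24 = 60.8°C ✓; 3' end GGG has 3 G/C ✓ — fails.
P4 (26 nt, A=7 T=9 G=3 C=7): longest run = 2 ✓; length 26 ✓; Tm = 64.9 + 41·(10 − 16.4)/26 = 54.8°C ✓; 3' end ATA has 0 G/C, need ≥1 ✗ — fails.
P5 (23 nt, A=5 T=3 G=10 C=5): longest run = 3 ✓; length 23 ✓; Tm = 64.9 + 41·(15 − 16.4)/23 = 62.4°C, outside 50.1–61.5°C ✗; 3' end CGT has 2 G/C ✓ — fails.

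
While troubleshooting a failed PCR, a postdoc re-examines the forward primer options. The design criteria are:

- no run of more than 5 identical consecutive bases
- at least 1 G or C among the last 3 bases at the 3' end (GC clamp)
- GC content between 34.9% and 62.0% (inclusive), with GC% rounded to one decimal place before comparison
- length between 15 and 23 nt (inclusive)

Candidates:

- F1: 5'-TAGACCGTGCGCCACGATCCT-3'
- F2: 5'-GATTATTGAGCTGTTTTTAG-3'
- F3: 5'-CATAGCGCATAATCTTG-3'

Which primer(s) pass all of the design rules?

F1 and F3.

F1 (21 nt, A=4 T=4 G=5 C=8): longest run = 2 ✓; 3' end CCT has 2 G/C ✓; GC 13/21 = 61.9% ✓; length 21 ✓ — passes.
F2 (20 nt, A=4 T=10 G=5 C=1): longest run = 5 ✓; 3' end TAG has 1 G/C ✓; GC 6/20 = 30.0%, outside 34.9–62.0% ✗; length 20 ✓ — fails.
F3 (17 nt, A=5 T=5 G=3 C=4): longest run = 2 ✓; 3' end TTG has 1 G/C ✓; GC 7/17 = 41.2% ✓; length 17 ✓ — passes.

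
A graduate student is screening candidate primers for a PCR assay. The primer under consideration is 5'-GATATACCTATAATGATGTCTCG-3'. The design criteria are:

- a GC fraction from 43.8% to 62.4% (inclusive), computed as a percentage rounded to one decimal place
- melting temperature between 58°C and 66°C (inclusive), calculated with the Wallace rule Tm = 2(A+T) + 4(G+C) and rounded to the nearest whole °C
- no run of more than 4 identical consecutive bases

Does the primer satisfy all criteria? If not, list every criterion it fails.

Fails: GC content.

Base counts: A=7, T=8, G=4, C=4 (length 23).
GC content: GC 8/23 = 34.8%, outside 43.8–62.4% ✗
Tm: Tm = 2·15 + 4·8 = 62°C ✓
homopolymer run: longest run = 2 ✓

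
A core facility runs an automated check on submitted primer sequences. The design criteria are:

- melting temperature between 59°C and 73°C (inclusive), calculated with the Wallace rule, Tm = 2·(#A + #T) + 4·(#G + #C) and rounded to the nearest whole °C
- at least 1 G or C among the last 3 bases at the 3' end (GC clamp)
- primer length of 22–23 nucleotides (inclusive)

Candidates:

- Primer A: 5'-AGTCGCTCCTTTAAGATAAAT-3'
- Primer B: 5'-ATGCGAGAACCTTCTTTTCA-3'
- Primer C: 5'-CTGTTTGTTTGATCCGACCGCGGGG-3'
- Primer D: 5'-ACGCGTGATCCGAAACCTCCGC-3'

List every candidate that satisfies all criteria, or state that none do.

Primer A (21 nt, A=7 T=7 G=3 C=4): Tm = 2·14 + 4·7 = 56°C, outside 59–73°C ✗; 3' end AAT has 0 G/C, need ≥1 ✗; length 21, outside 22–23 ✗ — fails.
Primer B (20 nt, A=5 T=7 G=3 C=5): Tm = 2·12 + 4·8 = 56°C, outside 59–73°C ✗; 3' end TCA has 1 G/C ✓; length 20, outside 22–23 ✗ — fails.
Primer C (25 nt, A=2 T=8 G=9 C=6): Tm = 2·10 + 4·15 = 80°C, outside 59–73°C ✗; 3' end GGG has 3 G/C ✓; length 25, outside 22–23 ✗ — fails.
Primer D (22 nt, A=5 T=3 G=5 C=9): Tm = 2·8 + 4·14 = 72°C ✓; 3' end CGC has 3 G/C ✓; length 22 ✓ — passes.

Primer D only.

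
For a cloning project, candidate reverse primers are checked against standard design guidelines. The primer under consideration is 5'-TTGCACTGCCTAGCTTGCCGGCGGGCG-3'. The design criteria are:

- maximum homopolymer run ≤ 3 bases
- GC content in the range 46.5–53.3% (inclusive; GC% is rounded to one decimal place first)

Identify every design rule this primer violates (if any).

Fails: GC content.

Base counts: A=2, T=6, G=10, C=9 (length 27).
homopolymer run: longest run = 3 ✓
GC content: GC 19/27 = 70.4%, outside 46.5–53.3% ✗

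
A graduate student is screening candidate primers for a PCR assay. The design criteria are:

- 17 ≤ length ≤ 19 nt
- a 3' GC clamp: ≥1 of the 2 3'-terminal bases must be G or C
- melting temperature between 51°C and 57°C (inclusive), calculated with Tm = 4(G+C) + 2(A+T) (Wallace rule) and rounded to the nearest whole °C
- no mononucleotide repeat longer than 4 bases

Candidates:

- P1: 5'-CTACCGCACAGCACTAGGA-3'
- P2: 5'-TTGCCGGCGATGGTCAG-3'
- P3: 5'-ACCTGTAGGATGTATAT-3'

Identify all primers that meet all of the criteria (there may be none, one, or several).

P1 (19 nt, A=6 T=2 G=4 C=7): length 19 ✓; 3' end GA has 1 G/C ✓; Tm = 2·8 + 4·11 = 60°C, outside 51–57°C ✗; longest run = 2 ✓ — fails.
P2 (17 nt, A=2 T=4 G=7 C=4): length 17 ✓; 3' end AG has 1 G/C ✓; Tm = 2·6 + 4·11 = 56°C ✓; longest run = 2 ✓ — passes.
P3 (17 nt, A=5 T=6 G=4 C=2): length 17 ✓; 3' end AT has 0 G/C, need ≥1 ✗; Tm = 2·11 + 4·6 = 46°C, outside 51–57°C ✗; longest run = 2 ✓ — fails.

P2 only.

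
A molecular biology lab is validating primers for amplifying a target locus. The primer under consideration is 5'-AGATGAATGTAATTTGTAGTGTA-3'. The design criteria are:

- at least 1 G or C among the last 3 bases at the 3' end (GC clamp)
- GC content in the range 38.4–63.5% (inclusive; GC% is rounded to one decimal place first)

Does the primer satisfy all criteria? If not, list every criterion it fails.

Fails: GC content.

Base counts: A=8, T=9, G=6, C=0 (length 23).
GC clamp: 3' end GTA has 1 G/C ✓
GC content: GC 6/23 = 26.1%, outside 38.4–63.5% ✗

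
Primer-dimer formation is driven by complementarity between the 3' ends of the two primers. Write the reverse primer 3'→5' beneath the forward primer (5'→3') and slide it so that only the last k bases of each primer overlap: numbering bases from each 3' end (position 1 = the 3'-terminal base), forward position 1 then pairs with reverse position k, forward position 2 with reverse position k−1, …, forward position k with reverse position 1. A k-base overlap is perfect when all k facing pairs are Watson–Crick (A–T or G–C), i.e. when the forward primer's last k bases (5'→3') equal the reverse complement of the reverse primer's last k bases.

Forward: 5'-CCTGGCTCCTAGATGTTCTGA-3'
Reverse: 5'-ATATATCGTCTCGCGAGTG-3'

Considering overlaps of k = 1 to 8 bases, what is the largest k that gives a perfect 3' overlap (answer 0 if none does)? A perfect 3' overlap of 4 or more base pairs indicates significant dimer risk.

Last 8 bases (5'→3') — forward …TGTTCTGA, reverse …CGCGAGTG.
Reverse complement of the reverse primer's last 8 bases: CACTCGCG; its first k bases are the reverse complement of the reverse primer's last k bases, so a perfect k-base overlap needs the forward primer's last k bases to equal them.
Comparing (forward last k vs required): k=1: A vs C ✗; k=2: GA vs CA ✗; k=3: TGA vs CAC ✗; k=4: CTGA vs CACT ✗; k=5: TCTGA vs CACTC ✗; k=6: TTCTGA vs CACTCG ✗; k=7: GTTCTGA vs CACTCGC ✗; k=8: TGTTCTGA vs CACTCGCG ✗.
No overlap length from 1 to 8 is perfect, so the longest perfect 3' overlap is 0.

Longest perfect overlap: 0 complementary base pairs; below the dimer-risk threshold (threshold 4).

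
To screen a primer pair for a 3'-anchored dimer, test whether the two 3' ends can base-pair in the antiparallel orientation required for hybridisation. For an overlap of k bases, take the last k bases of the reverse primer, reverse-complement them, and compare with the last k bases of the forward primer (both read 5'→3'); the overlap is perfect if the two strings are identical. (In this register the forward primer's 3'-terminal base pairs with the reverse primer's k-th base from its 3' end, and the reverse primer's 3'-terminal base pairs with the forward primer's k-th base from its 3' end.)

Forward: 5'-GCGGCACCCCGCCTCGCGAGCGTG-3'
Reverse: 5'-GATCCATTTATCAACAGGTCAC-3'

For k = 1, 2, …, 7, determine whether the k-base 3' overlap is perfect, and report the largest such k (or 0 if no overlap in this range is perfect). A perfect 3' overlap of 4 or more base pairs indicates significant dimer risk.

Last 7 bases (5'→3') — forward …GAGCGTG, reverse …AGGTCAC.
Reverse complement of the reverse primer's last 7 bases: GTGACCT; its first k bases are the reverse complement of the reverse primer's last k bases, so a perfect k-base overlap needs the forward primer's last k bases to equal them.
Comparing (forward last k vs required): k=1: G vs G ✓; k=2: TG vs GT ✗; k=3: GTG vs GTG ✓; k=4: CGTG vs GTGA ✗; k=5: GCGTG vs GTGAC ✗; k=6: AGCGTG vs GTGACC ✗; k=7: GAGCGTG vs GTGACCT ✗.
Perfect overlaps at k = 1, 3; the largest is 3.

Longest perfect overlap: 3 complementary base pairs; below the dimer-risk threshold (threshold 4).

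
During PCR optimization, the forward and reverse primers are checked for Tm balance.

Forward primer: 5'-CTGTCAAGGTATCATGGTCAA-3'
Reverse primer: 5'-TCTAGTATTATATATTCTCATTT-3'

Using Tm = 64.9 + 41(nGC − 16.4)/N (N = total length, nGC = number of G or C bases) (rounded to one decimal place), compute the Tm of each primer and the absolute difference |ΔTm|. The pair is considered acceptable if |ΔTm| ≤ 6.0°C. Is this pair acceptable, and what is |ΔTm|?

Forward: G+C = 9, N = 21 → Tm = 64.9 + 41·(9 − 16.4)/21 = 50.5°C.
Reverse: G+C = 4, N = 23 → Tm = 64.9 + 41·(4 − 16.4)/23 = 42.8°C.
|ΔTm| = |50.5 − 42.8| = 7.7°C, > 6.0°C.

|ΔTm| = 7.7°C; the pair is not acceptable.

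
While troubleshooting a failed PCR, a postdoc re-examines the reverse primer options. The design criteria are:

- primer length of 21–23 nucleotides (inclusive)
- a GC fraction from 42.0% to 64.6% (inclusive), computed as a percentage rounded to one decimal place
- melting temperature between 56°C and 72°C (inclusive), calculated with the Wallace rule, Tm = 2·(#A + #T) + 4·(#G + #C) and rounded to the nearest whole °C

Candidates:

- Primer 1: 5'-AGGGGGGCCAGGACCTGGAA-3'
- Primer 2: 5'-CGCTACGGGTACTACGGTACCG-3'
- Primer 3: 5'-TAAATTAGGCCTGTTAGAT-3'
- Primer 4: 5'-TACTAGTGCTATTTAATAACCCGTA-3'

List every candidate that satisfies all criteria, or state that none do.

Primer 1 (20 nt, A=5 T=1 G=10 C=4): length 20, outside 21–23 ✗; GC 14/20 = 70.0%, outside 42.0–64.6% ✗; Tm = 2·6 + 4·14 = 68°C ✓ — fails.
Primer 2 (22 nt, A=4 T=4 G=7 C=7): length 22 ✓; GC 14/22 = 63.6% ✓; Tm = 2·8 + 4·14 = 72°C ✓ — passes.
Primer 3 (19 nt, A=6 T=7 G=4 C=2): length 19, outside 21–23 ✗; GC 6/19 = 31.6%, outside 42.0–64.6% ✗; Tm = 2·13 + 4·6 = 50°C, outside 56–72°C ✗ — fails.
Primer 4 (25 nt, A=8 T=9 G=3 C=5): length 25, outside 21–23 ✗; GC 8/25 = 32.0%, outside 42.0–64.6% ✗; Tm = 2·17 + 4·8 = 66°C ✓ — fails.

Primer 2 only.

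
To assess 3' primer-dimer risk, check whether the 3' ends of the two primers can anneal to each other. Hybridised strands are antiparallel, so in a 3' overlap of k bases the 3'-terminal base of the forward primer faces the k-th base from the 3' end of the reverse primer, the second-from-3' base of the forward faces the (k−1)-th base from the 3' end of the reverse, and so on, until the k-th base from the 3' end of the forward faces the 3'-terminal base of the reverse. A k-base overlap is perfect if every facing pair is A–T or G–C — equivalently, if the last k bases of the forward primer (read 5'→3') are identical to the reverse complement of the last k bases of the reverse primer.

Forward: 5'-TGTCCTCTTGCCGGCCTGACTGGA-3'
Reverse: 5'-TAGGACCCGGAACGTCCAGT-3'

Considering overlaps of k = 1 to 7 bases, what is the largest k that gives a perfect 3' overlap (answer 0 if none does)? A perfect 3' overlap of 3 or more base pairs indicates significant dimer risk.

Longest perfect overlap: 6 complementary base pairs; significant dimer risk (threshold 3).

Last 7 bases (5'→3') — forward …GACTGGA, reverse …GTCCAGT.
Reverse complement of the reverse primer's last 7 bases: ACTGGAC; its first k bases are the reverse complement of the reverse primer's last k bases, so a perfect k-base overlap needs the forward primer's last k bases to equal them.
Comparing (forward last k vs required): k=1: A vs A ✓; k=2: GA vs AC ✗; k=3: GGA vs ACT ✗; k=4: TGGA vs ACTG ✗; k=5: CTGGA vs ACTGG ✗; k=6: ACTGGA vs ACTGGA ✓; k=7: GACTGGA vs ACTGGAC ✗.
Perfect overlaps at k = 1, 6; the largest is 6.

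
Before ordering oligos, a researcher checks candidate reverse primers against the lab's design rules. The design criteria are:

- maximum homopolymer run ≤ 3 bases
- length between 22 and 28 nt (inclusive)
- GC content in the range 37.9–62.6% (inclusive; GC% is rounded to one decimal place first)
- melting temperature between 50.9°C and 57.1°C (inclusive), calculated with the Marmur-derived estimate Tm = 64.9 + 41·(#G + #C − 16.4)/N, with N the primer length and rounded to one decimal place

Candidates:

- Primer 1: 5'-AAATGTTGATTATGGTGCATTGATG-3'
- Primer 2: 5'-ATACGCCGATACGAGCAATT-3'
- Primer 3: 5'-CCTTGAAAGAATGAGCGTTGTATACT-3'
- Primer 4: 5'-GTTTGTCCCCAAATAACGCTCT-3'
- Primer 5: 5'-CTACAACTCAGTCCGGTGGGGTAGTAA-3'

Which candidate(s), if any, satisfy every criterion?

Primer 1 (25 nt, A=7 T=10 G=7 C=1): longest run = 3 ✓; length 25 ✓; GC 8/25 = 32.0%, outside 37.9–62.6% ✗; Tm = 64.9 + 41·(8 − 16.4)/25 = 51.1°C ✓ — fails.
Primer 2 (20 nt, A=7 T=4 G=4 C=5): longest run = 2 ✓; length 20, outside 22–28 ✗; GC 9/20 = 45.0% ✓; Tm = 64.9 + 41·(9 − 16.4)/20 = 49.7°C, outside 50.9–57.1°C ✗ — fails.
Primer 3 (26 nt, A=8 T=8 G=6 C=4): longest run = 3 ✓; length 26 ✓; GC 10/26 = 38.5% ✓; Tm = 64.9 + 41·(10 − 16.4)/26 = 54.8°C ✓ — passes.
Primer 4 (22 nt, A=5 T=7 G=3 C=7): longest run = 4, exceeds 3 ✗; length 22 ✓; GC 10/22 = 45.5% ✓; Tm = 64.9 + 41·(10 − 16.4)/22 = 53.0°C ✓ — fails.
Primer 5 (27 nt, A=7 T=6 G=8 C=6): longest run = 4, exceeds 3 ✗; length 27 ✓; GC 14/27 = 51.9% ✓; Tm = 64.9 + 41·(14 − 16.4)/27 = 61.3°C, outside 50.9–57.1°C ✗ — fails.

Primer 3 only.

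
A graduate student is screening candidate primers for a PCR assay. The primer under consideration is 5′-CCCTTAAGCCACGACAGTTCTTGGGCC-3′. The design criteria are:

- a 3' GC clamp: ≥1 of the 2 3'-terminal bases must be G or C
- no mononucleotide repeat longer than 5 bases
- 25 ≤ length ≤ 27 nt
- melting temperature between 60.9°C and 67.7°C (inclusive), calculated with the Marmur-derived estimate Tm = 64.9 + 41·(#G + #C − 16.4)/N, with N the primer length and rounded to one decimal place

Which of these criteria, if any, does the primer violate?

Meets all criteria.

Base counts: A=5, T=6, G=6, C=10 (length 27).
GC clamp: 3' end CC has 2 G/C ✓
homopolymer run: longest run = 3 ✓
length: length 27 ✓
Tm: Tm = 64.9 + 41·(16 − 16.4)/27 = 64.3°C ✓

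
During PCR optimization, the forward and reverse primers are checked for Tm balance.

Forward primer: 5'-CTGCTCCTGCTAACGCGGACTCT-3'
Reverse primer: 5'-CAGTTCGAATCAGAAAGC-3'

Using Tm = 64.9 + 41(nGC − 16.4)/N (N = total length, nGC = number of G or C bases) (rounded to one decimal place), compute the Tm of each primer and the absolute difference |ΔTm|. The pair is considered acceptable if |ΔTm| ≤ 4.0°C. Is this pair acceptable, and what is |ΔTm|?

|ΔTm| = 14.8°C; the pair is not acceptable.

Forward: G+C = 14, N = 23 → Tm = 64.9 + 41·(14 − 16.4)/23 = 60.6°C.
Reverse: G+C = 8, N = 18 → Tm = 64.9 + 41·(8 − 16.4)/18 = 45.8°C.
|ΔTm| = |60.6 − 45.8| = 14.8°C, > 4.0°C.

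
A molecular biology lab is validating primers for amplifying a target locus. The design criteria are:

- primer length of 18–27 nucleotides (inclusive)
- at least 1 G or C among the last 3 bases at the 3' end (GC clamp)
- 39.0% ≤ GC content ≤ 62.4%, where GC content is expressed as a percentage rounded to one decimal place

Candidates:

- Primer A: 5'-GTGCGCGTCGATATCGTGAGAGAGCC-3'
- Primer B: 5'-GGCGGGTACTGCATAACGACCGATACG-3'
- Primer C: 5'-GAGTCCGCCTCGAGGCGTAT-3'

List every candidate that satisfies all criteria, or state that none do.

Primer A (26 nt, A=5 T=5 G=10 C=6): length 26 ✓; 3' end GCC has 3 G/C ✓; GC 16/26 = 61.5% ✓ — passes.
Primer B (27 nt, A=7 T=4 G=9 C=7): length 27 ✓; 3' end ACG has 2 G/C ✓; GC 16/27 = 59.3% ✓ — passes.
Primer C (20 nt, A=3 T=4 G=7 C=6): length 20 ✓; 3' end TAT has 0 G/C, need ≥1 ✗; GC 13/20 = 65.0%, outside 39.0–62.4% ✗ — fails.

Primer A and Primer B.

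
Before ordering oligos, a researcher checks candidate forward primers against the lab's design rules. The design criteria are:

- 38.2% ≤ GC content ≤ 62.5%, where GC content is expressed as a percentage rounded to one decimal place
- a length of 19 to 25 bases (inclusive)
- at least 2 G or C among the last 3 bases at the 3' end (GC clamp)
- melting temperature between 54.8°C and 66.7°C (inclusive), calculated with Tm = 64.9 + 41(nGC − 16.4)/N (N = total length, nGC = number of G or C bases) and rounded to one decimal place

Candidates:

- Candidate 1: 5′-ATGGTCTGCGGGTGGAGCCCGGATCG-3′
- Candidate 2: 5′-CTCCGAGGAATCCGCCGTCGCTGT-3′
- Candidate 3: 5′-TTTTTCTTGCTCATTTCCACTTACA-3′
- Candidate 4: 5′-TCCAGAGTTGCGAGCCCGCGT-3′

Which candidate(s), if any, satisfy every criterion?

None of the candidates satisfy all criteria.

Candidate 1 (26 nt, A=3 T=5 G=12 C=6): GC 18/26 = 69.2%, outside 38.2–62.5% ✗; length 26, outside 19–25 ✗; 3' end TCG has 2 G/C ✓; Tm = 64.9 + 41·(18 − 16.4)/26 = 67.4°C, outside 54.8–66.7°C ✗ — fails.
Candidate 2 (24 nt, A=3 T=5 G=7 C=9): GC 16/24 = 66.7%, outside 38.2–62.5% ✗; length 24 ✓; 3' end TGT has 1 G/C, need ≥2 ✗; Tm = 64.9 + 41·(16 − 16.4)/24 = 64.2°C ✓ — fails.
Candidate 3 (25 nt, A=4 T=13 G=1 C=7): GC 8/25 = 32.0%, outside 38.2–62.5% ✗; length 25 ✓; 3' end ACA has 1 G/C, need ≥2 ✗; Tm = 64.9 + 41·(8 − 16.4)/25 = 51.1°C, outside 54.8–66.7°C ✗ — fails.
Candidate 4 (21 nt, A=3 T=4 G=7 C=7): GC 14/21 = 66.7%, outside 38.2–62.5% ✗; length 21 ✓; 3' end CGT has 2 G/C ✓; Tm = 64.9 + 41·(14 − 16.4)/21 = 60.2°C ✓ — fails.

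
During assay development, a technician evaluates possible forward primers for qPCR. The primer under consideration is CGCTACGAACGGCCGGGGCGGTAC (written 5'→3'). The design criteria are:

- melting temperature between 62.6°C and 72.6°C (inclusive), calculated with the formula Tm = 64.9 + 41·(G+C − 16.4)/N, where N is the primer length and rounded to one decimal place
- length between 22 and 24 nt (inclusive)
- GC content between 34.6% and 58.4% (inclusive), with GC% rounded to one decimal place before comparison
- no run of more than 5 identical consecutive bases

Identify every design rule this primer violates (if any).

Base counts: A=4, T=2, G=10, C=8 (length 24).
Tm: Tm = 64.9 + 41·(18 − 16.4)/24 = 67.6°C ✓
length: length 24 ✓
GC content: GC 18/24 = 75.0%, outside 34.6–58.4% ✗
homopolymer run: longest run = 4 ✓

Fails: GC content.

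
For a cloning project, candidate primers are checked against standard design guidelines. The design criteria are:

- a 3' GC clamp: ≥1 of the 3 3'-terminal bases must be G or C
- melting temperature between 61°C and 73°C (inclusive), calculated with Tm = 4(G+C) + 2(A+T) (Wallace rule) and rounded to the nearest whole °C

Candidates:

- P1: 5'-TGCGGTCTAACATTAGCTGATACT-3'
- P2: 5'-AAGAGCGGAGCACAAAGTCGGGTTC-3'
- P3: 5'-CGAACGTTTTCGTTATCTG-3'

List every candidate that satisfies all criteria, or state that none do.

P1 (24 nt, A=6 T=8 G=5 C=5): 3' end ACT has 1 G/C ✓; Tm = 2·14 + 4·10 = 68°C ✓ — passes.
P2 (25 nt, A=8 T=3 G=9 C=5): 3' end TTC has 1 G/C ✓; Tm = 2·11 + 4·14 = 78°C, outside 61–73°C ✗ — fails.
P3 (19 nt, A=3 T=8 G=4 C=4): 3' end CTG has 2 G/C ✓; Tm = 2·11 + 4·8 = 54°C, outside 61–73°C ✗ — fails.

P1 only.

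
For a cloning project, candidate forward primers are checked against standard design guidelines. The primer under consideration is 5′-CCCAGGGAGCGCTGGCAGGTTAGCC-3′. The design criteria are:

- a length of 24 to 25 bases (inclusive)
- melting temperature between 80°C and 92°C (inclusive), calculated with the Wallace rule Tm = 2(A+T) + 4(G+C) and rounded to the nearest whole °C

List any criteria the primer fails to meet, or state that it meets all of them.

Base counts: A=4, T=3, G=10, C=8 (length 25).
length: length 25 ✓
Tm: Tm = 2·7 + 4·18 = 86°C ✓

Meets all criteria.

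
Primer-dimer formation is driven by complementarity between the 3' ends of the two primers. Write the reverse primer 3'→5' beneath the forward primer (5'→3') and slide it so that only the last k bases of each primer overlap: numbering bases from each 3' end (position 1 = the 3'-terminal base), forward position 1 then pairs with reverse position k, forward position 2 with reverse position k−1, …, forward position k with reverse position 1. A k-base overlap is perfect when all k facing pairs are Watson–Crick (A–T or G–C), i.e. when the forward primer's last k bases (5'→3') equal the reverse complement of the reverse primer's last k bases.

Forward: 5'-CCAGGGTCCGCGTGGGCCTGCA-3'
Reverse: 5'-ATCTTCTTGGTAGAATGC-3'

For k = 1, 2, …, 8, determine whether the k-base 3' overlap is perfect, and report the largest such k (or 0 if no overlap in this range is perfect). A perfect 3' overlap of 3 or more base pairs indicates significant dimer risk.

Longest perfect overlap: 3 complementary base pairs; significant dimer risk (threshold 3).

Last 8 bases (5'→3') — forward …GGCCTGCA, reverse …TAGAATGC.
Reverse complement of the reverse primer's last 8 bases: GCATTCTA; its first k bases are the reverse complement of the reverse primer's last k bases, so a perfect k-base overlap needs the forward primer's last k bases to equal them.
Comparing (forward last k vs required): k=1: A vs G ✗; k=2: CA vs GC ✗; k=3: GCA vs GCA ✓; k=4: TGCA vs GCAT ✗; k=5: CTGCA vs GCATT ✗; k=6: CCTGCA vs GCATTC ✗; k=7: GCCTGCA vs GCATTCT ✗; k=8: GGCCTGCA vs GCATTCTA ✗.
Only k = 3 is perfect, so the longest perfect 3' overlap is 3.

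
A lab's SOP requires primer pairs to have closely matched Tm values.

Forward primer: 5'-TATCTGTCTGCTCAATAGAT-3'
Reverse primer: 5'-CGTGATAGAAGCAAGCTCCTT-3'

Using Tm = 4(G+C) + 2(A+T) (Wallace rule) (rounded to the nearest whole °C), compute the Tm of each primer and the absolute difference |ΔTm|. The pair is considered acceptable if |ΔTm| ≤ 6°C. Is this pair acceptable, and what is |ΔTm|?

|ΔTm| = 8°C; the pair is not acceptable.

Forward: A=5 T=8 G=3 C=4 → Tm = 2·13 + 4·7 = 54°C.
Reverse: A=6 T=5 G=5 C=5 → Tm = 2·11 + 4·10 = 62°C.
|ΔTm| = |54 − 62| = 8°C, > 6°C.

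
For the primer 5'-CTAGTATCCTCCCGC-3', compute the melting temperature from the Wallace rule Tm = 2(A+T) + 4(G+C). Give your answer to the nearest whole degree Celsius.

48°C

Base counts: A=2, T=4, G=2, C=7 (length 15).
Tm = 2·(2+4) + 4·(2+7) = 2·6 + 4·9 = 12 + 36 = 48°C.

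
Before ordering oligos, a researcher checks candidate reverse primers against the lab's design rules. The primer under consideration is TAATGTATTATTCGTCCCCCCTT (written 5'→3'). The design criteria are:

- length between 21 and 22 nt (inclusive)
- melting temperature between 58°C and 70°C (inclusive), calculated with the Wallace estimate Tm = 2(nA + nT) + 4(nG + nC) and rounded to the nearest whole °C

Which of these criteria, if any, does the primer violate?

Fails: length.

Base counts: A=4, T=10, G=2, C=7 (length 23).
length: length 23, outside 21–22 ✗
Tm: Tm = 2·14 + 4·9 = 64°C ✓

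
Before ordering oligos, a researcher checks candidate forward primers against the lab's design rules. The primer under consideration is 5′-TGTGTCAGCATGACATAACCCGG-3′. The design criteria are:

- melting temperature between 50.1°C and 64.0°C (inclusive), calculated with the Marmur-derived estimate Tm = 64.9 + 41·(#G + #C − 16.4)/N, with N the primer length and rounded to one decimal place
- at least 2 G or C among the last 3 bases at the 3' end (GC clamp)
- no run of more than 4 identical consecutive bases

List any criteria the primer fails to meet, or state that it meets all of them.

Base counts: A=6, T=5, G=6, C=6 (length 23).
Tm: Tm = 64.9 + 41·(12 − 16.4)/23 = 57.1°C ✓
GC clamp: 3' end CGG has 3 G/C ✓
homopolymer run: longest run = 3 ✓

Meets all criteria.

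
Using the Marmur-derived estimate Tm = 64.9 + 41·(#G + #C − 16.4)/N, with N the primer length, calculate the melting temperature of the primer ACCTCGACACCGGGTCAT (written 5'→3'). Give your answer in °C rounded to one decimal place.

Base counts: A=4, T=3, G=4, C=7; G+C = 11, N = 18.
Tm = 64.9 + 41·(11 − 16.4)/18 = 64.9 + -221.40/18 = 52.6°C.

52.6°C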